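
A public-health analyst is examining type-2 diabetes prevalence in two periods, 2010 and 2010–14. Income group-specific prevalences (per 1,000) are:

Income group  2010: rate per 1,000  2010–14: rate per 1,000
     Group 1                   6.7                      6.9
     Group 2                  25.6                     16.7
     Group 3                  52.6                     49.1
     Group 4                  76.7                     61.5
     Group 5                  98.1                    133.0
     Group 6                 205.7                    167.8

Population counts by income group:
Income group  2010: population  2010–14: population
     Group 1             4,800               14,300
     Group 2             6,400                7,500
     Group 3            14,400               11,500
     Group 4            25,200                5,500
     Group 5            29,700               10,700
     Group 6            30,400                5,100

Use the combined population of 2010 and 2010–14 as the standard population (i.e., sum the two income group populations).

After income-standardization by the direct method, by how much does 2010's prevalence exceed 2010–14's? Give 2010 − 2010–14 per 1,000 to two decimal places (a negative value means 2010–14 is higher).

Combined standard total = 165,500; weights = 0.1154, 0.0840, 0.1565, 0.1855, 0.2441, 0.2145.
2010: 0.1154×6.7 + 0.0840×25.6 + 0.1565×52.6 + 0.1855×76.7 + 0.2441×98.1 + 0.2145×205.7 = 93.4527 per 1,000.
2010–14: 0.1154×6.9 + 0.0840×16.7 + 0.1565×49.1 + 0.1855×61.5 + 0.2441×133.0 + 0.2145×167.8 = 89.7508 per 1,000.
Difference = 93.4527 − 89.7508 = 3.7019.

3.70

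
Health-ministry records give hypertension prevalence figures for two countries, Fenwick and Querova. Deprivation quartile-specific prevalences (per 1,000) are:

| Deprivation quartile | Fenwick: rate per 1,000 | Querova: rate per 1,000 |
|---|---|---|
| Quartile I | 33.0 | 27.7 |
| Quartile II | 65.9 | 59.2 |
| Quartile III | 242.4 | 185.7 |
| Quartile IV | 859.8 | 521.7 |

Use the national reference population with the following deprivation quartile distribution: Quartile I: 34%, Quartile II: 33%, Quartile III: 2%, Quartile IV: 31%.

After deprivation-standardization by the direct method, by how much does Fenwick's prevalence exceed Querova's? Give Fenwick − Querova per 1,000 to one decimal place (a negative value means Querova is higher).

Standard weights: 0.34, 0.33, 0.02, 0.31.
Fenwick: 0.3400×33.0 + 0.3300×65.9 + 0.0200×242.4 + 0.3100×859.8 = 304.3530 per 1,000.
Querova: 0.3400×27.7 + 0.3300×59.2 + 0.0200×185.7 + 0.3100×521.7 = 194.3950 per 1,000.
Difference = 304.3530 − 194.3950 = 109.9580.

110.0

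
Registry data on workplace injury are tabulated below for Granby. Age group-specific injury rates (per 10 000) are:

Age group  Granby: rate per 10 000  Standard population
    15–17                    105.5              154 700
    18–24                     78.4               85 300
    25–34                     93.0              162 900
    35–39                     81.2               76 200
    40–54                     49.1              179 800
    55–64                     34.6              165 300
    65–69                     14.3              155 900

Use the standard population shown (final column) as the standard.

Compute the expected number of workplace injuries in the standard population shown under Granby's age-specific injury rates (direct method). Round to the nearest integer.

Expected workplace injuries = Σ (standard pop × age-specific rate ÷ 10 000)
= 154 700×105.5/10 000 + 85 300×78.4/10 000 + 162 900×93.0/10 000 + 76 200×81.2/10 000 + 179 800×49.1/10 000 + 165 300×34.6/10 000 + 155 900×14.3/10 000
= 1632.09 + 668.75 + 1514.97 + 618.74 + 882.82 + 571.94 + 222.94 = 6112.24.

6112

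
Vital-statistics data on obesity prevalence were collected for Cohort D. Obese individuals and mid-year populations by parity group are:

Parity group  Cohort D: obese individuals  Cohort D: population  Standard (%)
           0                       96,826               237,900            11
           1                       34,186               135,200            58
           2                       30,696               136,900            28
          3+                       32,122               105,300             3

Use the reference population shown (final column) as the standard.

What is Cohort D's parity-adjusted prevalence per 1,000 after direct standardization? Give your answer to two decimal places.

Parity-specific rates per 1,000 for Cohort D: 407.003, 252.855, 224.222, 305.052.
Standard weights: 0.11, 0.58, 0.28, 0.03.
Standardized rate: 0.1100×407.003 + 0.5800×252.855 + 0.2800×224.222 + 0.0300×305.052 = 263.3600 per 1,000.

263.36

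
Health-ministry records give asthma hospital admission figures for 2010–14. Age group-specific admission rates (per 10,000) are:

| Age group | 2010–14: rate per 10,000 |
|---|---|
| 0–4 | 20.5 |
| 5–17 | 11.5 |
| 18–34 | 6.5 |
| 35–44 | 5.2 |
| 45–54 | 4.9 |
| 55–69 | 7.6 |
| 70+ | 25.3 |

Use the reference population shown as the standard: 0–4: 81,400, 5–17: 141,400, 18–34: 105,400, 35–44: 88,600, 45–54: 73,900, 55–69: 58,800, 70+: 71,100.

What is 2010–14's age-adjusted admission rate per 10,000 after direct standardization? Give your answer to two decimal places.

Standard total = 620,600; weights = 0.1312, 0.2278, 0.1698, 0.1428, 0.1191, 0.0947, 0.1146.
Standardized rate: 0.1312×20.5 + 0.2278×11.5 + 0.1698×6.5 + 0.1428×5.2 + 0.1191×4.9 + 0.0947×7.6 + 0.1146×25.3 = 11.3575 per 10,000.

11.36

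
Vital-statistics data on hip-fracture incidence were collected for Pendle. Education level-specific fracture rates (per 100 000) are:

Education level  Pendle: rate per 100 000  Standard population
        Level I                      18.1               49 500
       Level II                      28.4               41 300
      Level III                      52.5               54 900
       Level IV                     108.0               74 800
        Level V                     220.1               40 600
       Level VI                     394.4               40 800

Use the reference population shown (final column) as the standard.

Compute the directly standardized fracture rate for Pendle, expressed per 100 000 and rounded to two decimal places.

126.06

Standard total = 301 900; weights = 0.1640, 0.1368, 0.1818, 0.2478, 0.1345, 0.1351.
Standardized rate: 0.1640×18.1 + 0.1368×28.4 + 0.1818×52.5 + 0.2478×108.0 + 0.1345×220.1 + 0.1351×394.4 = 126.0586 per 100 000.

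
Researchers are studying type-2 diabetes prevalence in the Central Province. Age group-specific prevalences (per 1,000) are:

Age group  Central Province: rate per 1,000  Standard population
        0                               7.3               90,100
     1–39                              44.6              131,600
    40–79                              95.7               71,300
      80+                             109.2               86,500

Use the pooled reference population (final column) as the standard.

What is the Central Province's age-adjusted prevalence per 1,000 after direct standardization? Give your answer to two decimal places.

60.07

Standard total = 379,500; weights = 0.2374, 0.3468, 0.1879, 0.2279.
Standardized rate: 0.2374×7.3 + 0.3468×44.6 + 0.1879×95.7 + 0.2279×109.2 = 60.0693 per 1,000.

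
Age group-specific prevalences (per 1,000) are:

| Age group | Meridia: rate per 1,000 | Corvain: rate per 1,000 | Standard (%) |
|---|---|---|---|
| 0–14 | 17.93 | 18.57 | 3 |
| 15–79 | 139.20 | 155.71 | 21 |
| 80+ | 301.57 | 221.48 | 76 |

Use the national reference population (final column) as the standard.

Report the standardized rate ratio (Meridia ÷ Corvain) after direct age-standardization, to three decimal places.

Standard weights: 0.03, 0.21, 0.76.
Meridia: 0.0300×17.93 + 0.2100×139.20 + 0.7600×301.57 = 258.9631 per 1,000.
Corvain: 0.0300×18.57 + 0.2100×155.71 + 0.7600×221.48 = 201.5810 per 1,000.
Ratio = 258.9631 ÷ 201.5810 = 1.28466.

1.285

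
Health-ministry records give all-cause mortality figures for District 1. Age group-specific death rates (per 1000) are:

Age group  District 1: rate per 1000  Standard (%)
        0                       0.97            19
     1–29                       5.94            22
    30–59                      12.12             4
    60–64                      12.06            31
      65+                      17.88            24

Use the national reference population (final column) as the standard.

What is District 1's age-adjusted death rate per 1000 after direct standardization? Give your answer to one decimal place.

Standard weights: 0.19, 0.22, 0.04, 0.31, 0.24.
Standardized rate: 0.1900×0.97 + 0.2200×5.94 + 0.0400×12.12 + 0.3100×12.06 + 0.2400×17.88 = 10.0057 per 1000.

10.0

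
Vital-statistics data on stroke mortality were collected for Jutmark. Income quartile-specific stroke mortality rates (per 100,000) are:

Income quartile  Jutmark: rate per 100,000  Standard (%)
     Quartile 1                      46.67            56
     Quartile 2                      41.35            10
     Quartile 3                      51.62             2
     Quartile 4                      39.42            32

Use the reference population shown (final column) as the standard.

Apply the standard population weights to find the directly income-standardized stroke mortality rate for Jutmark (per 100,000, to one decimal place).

43.9

Standard weights: 0.56, 0.10, 0.02, 0.32.
Standardized rate: 0.5600×46.67 + 0.1000×41.35 + 0.0200×51.62 + 0.3200×39.42 = 43.9170 per 100,000.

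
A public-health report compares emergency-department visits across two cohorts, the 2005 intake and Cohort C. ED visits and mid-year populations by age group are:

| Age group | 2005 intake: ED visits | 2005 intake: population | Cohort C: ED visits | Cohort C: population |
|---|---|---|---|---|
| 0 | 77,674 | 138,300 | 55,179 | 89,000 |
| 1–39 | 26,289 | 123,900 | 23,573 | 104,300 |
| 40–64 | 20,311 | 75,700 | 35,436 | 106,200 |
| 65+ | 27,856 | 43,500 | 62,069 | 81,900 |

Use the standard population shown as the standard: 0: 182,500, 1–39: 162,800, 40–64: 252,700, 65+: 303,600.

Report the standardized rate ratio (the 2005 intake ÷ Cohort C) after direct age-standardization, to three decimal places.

Age-specific rates per 1,000 for the 2005 intake: 561.634, 212.179, 268.309, 640.368.
For Cohort C: 619.989, 226.012, 333.672, 757.863.
Standard total = 901,600; weights = 0.2024, 0.1806, 0.2803, 0.3367.
The 2005 intake: 0.2024×561.634 + 0.1806×212.179 + 0.2803×268.309 + 0.3367×640.368 = 442.8332 per 1,000.
Cohort C: 0.2024×619.989 + 0.1806×226.012 + 0.2803×333.672 + 0.3367×757.863 = 515.0276 per 1,000.
Ratio = 442.8332 ÷ 515.0276 = 0.85982.

0.860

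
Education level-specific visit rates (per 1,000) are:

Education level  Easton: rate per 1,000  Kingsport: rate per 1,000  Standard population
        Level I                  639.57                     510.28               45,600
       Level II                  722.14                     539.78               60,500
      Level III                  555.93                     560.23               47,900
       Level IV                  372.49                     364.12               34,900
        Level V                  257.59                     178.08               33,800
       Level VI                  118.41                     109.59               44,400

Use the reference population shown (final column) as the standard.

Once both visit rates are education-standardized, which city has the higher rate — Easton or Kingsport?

Standard total = 267,100; weights = 0.1707, 0.2265, 0.1793, 0.1307, 0.1265, 0.1662.
Easton: 0.1707×639.57 + 0.2265×722.14 + 0.1793×555.93 + 0.1307×372.49 + 0.1265×257.59 + 0.1662×118.41 = 473.4061 per 1,000.
Kingsport: 0.1707×510.28 + 0.2265×539.78 + 0.1793×560.23 + 0.1307×364.12 + 0.1265×178.08 + 0.1662×109.59 = 398.1773 per 1,000.

Easton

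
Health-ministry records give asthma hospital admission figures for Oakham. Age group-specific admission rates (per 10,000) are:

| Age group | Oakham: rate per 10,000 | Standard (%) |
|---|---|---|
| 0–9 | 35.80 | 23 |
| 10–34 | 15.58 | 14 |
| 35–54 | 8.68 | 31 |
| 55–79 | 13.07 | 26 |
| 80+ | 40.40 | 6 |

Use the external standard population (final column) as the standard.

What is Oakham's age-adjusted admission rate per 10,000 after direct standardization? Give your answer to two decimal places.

Standard weights: 0.23, 0.14, 0.31, 0.26, 0.06.
Standardized rate: 0.2300×35.80 + 0.1400×15.58 + 0.3100×8.68 + 0.2600×13.07 + 0.0600×40.40 = 18.9282 per 10,000.

18.93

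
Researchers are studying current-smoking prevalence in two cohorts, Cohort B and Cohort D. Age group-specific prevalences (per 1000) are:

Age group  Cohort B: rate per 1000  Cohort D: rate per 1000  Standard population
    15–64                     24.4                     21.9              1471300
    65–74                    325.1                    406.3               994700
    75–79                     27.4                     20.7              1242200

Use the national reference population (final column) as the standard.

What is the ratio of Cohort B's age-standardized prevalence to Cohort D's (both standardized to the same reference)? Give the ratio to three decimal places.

Standard total = 3708200; weights = 0.3968, 0.2682, 0.3350.
Cohort B: 0.3968×24.4 + 0.2682×325.1 + 0.3350×27.4 = 106.0657 per 1000.
Cohort D: 0.3968×21.9 + 0.2682×406.3 + 0.3350×20.7 = 124.6108 per 1000.
Ratio = 106.0657 ÷ 124.6108 = 0.85118.

0.851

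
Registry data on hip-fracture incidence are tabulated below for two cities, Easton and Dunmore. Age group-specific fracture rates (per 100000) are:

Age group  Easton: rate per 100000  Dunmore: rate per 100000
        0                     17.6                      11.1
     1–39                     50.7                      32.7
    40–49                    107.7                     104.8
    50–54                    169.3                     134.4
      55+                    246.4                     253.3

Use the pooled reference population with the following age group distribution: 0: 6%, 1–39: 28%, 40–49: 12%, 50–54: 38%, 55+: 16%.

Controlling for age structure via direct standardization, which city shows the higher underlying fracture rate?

Standard weights: 0.06, 0.28, 0.12, 0.38, 0.16.
Easton: 0.0600×17.6 + 0.2800×50.7 + 0.1200×107.7 + 0.3800×169.3 + 0.1600×246.4 = 131.9340 per 100000.
Dunmore: 0.0600×11.1 + 0.2800×32.7 + 0.1200×104.8 + 0.3800×134.4 + 0.1600×253.3 = 113.9980 per 100000.

Easton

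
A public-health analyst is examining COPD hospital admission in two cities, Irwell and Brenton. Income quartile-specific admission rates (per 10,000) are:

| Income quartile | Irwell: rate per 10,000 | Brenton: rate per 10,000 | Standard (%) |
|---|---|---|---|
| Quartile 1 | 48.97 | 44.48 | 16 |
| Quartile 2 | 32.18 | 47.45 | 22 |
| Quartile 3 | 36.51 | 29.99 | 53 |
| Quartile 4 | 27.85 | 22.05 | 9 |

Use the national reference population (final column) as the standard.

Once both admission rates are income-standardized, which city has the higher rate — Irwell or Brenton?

Standard weights: 0.16, 0.22, 0.53, 0.09.
Irwell: 0.1600×48.97 + 0.2200×32.18 + 0.5300×36.51 + 0.0900×27.85 = 36.7716 per 10,000.
Brenton: 0.1600×44.48 + 0.2200×47.45 + 0.5300×29.99 + 0.0900×22.05 = 35.4350 per 10,000.

Irwell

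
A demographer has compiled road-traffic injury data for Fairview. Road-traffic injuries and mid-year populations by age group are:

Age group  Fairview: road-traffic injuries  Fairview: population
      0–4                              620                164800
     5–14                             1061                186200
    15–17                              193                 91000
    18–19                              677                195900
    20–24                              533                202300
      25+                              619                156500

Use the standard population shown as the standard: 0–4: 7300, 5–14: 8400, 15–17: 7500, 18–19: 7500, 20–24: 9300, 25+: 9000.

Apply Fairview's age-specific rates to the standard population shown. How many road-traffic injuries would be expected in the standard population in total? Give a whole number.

Age-specific rates per 100000 for Fairview: 376.21, 569.82, 212.09, 345.58, 263.47, 395.53.
Expected road-traffic injuries = Σ (standard pop × age-specific rate ÷ 100000)
= 7300×376.21/100000 + 8400×569.82/100000 + 7500×212.09/100000 + 7500×345.58/100000 + 9300×263.47/100000 + 9000×395.53/100000
= 27.46 + 47.86 + 15.91 + 25.92 + 24.50 + 35.60 = 177.25.

177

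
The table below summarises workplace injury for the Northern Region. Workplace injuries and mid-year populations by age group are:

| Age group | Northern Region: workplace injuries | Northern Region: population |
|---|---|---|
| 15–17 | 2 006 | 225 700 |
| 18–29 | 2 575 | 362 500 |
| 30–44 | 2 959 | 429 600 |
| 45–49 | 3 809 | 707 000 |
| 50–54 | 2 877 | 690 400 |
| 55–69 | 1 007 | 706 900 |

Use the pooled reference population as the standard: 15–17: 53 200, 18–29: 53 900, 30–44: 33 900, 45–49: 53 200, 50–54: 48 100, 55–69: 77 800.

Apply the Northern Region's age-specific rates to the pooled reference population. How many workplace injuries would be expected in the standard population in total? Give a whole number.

1687

Age-specific rates per 10 000 for the Northern Region: 88.88, 71.03, 68.88, 53.88, 41.67, 14.25.
Expected workplace injuries = Σ (standard pop × age-specific rate ÷ 10 000)
= 53 200×88.88/10 000 + 53 900×71.03/10 000 + 33 900×68.88/10 000 + 53 200×53.88/10 000 + 48 100×41.67/10 000 + 77 800×14.25/10 000
= 472.84 + 382.88 + 233.50 + 286.62 + 200.44 + 110.83 = 1687.09.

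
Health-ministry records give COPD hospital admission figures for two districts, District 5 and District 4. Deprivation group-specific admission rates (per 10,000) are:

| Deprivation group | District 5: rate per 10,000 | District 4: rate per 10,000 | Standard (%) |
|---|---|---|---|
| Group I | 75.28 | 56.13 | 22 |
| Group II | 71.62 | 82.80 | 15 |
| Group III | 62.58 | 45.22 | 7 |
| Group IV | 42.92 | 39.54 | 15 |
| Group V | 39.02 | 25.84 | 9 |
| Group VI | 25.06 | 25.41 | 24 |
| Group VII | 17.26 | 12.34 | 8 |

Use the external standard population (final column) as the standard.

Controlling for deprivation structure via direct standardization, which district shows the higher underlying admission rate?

District 5

Standard weights: 0.22, 0.15, 0.07, 0.15, 0.09, 0.24, 0.08.
District 5: 0.2200×75.28 + 0.1500×71.62 + 0.0700×62.58 + 0.1500×42.92 + 0.0900×39.02 + 0.2400×25.06 + 0.0800×17.26 = 49.0302 per 10,000.
District 4: 0.2200×56.13 + 0.1500×82.80 + 0.0700×45.22 + 0.1500×39.54 + 0.0900×25.84 + 0.2400×25.41 + 0.0800×12.34 = 43.2762 per 10,000.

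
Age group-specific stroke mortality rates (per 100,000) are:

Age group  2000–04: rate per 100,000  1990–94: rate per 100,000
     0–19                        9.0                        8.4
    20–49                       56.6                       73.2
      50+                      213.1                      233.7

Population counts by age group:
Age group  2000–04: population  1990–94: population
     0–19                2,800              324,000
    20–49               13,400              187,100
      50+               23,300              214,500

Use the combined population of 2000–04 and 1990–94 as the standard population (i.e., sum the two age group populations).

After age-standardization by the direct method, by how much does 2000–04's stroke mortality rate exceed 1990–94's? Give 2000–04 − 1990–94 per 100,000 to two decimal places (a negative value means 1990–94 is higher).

-10.50

Combined standard total = 765,100; weights = 0.4271, 0.2621, 0.3108.
2000–04: 0.4271×9.0 + 0.2621×56.6 + 0.3108×213.1 = 84.9101 per 100,000.
1990–94: 0.4271×8.4 + 0.2621×73.2 + 0.3108×233.7 = 95.4066 per 100,000.
Difference = 84.9101 − 95.4066 = -10.4965.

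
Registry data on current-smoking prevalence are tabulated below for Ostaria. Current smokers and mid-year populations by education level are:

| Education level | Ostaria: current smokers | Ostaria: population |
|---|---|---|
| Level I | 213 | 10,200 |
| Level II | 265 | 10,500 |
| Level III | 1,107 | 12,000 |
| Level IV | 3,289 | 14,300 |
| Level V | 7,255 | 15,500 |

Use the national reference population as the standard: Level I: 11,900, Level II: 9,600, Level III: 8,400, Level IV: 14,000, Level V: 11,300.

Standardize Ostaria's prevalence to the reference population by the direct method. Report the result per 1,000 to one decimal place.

177.1

Education-specific rates per 1,000 for Ostaria: 20.882, 25.238, 92.250, 230.000, 468.065.
Standard total = 55,200; weights = 0.2156, 0.1739, 0.1522, 0.2536, 0.2047.
Standardized rate: 0.2156×20.882 + 0.1739×25.238 + 0.1522×92.250 + 0.2536×230.000 + 0.2047×468.065 = 177.0800 per 1,000.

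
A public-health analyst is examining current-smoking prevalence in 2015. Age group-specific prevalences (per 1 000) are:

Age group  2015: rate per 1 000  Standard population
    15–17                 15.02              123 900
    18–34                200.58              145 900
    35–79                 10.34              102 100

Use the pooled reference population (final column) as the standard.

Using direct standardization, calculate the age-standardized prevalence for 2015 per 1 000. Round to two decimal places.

Standard total = 371 900; weights = 0.3332, 0.3923, 0.2745.
Standardized rate: 0.3332×15.02 + 0.3923×200.58 + 0.2745×10.34 = 86.5322 per 1 000.

86.53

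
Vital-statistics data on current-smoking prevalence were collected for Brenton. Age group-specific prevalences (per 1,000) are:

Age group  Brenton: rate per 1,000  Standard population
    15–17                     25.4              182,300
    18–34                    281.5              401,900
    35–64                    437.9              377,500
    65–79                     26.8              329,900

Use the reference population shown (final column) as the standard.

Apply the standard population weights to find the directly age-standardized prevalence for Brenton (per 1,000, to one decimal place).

Standard total = 1,291,600; weights = 0.1411, 0.3112, 0.2923, 0.2554.
Standardized rate: 0.1411×25.4 + 0.3112×281.5 + 0.2923×437.9 + 0.2554×26.8 = 226.0095 per 1,000.

226.0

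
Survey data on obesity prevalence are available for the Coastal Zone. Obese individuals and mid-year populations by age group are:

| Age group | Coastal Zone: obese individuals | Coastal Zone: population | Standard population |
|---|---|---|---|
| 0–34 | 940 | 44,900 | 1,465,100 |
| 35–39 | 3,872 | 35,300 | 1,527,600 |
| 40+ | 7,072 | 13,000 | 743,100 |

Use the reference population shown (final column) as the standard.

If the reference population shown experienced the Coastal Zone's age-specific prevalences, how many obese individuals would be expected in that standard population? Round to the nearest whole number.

602479

Age-specific rates per 1,000 for the Coastal Zone: 20.935, 109.688, 544.000.
Expected obese individuals = Σ (standard pop × age-specific rate ÷ 1,000)
= 1,465,100×20.935/1,000 + 1,527,600×109.688/1,000 + 743,100×544.000/1,000
= 30672.47 + 167559.98 + 404246.40 = 602478.85.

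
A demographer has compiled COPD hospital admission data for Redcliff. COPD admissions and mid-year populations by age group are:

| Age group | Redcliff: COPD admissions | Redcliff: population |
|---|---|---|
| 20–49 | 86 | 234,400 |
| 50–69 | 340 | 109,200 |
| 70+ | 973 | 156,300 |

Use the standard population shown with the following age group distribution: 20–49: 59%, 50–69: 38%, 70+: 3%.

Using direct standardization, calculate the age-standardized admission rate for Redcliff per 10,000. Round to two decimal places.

15.86

Age-specific rates per 10,000 for Redcliff: 3.67, 31.14, 62.25.
Standard weights: 0.59, 0.38, 0.03.
Standardized rate: 0.5900×3.67 + 0.3800×31.14 + 0.0300×62.25 = 15.8637 per 10,000.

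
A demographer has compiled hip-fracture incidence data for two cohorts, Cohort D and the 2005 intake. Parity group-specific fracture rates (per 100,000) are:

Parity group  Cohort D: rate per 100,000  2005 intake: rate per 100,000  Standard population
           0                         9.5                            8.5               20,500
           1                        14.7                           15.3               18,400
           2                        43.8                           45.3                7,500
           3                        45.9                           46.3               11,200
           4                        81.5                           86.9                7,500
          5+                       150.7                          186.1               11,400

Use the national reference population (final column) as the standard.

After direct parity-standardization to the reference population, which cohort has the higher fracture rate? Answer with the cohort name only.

2005 intake

Standard total = 76,500; weights = 0.2680, 0.2405, 0.0980, 0.1464, 0.0980, 0.1490.
Cohort D: 0.2680×9.5 + 0.2405×14.7 + 0.0980×43.8 + 0.1464×45.9 + 0.0980×81.5 + 0.1490×150.7 = 47.5430 per 100,000.
The 2005 intake: 0.2680×8.5 + 0.2405×15.3 + 0.0980×45.3 + 0.1464×46.3 + 0.0980×86.9 + 0.1490×186.1 = 53.4297 per 100,000.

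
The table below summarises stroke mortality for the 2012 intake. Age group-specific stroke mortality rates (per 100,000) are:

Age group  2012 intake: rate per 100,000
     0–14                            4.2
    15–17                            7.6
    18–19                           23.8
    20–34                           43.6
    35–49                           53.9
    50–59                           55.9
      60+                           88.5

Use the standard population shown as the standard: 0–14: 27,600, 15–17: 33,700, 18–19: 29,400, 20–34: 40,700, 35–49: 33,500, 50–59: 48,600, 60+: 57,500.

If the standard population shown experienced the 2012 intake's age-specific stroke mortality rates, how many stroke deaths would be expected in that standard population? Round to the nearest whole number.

Expected stroke deaths = Σ (standard pop × age-specific rate ÷ 100,000)
= 27,600×4.2/100,000 + 33,700×7.6/100,000 + 29,400×23.8/100,000 + 40,700×43.6/100,000 + 33,500×53.9/100,000 + 48,600×55.9/100,000 + 57,500×88.5/100,000
= 1.16 + 2.56 + 7.00 + 17.75 + 18.06 + 27.17 + 50.89 = 124.57.

125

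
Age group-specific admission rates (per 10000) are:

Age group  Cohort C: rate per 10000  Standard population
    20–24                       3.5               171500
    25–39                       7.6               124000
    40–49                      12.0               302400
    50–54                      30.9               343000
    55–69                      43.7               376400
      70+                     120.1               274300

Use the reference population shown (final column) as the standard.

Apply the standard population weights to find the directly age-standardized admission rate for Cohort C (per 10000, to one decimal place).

Standard total = 1591600; weights = 0.1078, 0.0779, 0.1900, 0.2155, 0.2365, 0.1723.
Standardized rate: 0.1078×3.5 + 0.0779×7.6 + 0.1900×12.0 + 0.2155×30.9 + 0.2365×43.7 + 0.1723×120.1 = 40.9414 per 10000.

40.9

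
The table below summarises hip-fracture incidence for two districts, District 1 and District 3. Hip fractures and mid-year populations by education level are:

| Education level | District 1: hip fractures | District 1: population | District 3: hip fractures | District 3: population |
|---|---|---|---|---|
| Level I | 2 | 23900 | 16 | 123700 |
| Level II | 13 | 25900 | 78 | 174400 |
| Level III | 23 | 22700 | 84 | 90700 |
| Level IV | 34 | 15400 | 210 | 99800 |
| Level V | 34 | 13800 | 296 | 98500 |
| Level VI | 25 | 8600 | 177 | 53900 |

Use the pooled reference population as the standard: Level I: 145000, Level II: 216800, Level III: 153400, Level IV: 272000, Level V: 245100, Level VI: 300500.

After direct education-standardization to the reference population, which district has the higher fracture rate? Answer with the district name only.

Education-specific rates per 100000 for District 1: 8.37, 50.19, 101.32, 220.78, 246.38, 290.70.
For District 3: 12.93, 44.72, 92.61, 210.42, 300.51, 328.39.
Standard total = 1332800; weights = 0.1088, 0.1627, 0.1151, 0.2041, 0.1839, 0.2255.
District 1: 0.1088×8.37 + 0.1627×50.19 + 0.1151×101.32 + 0.2041×220.78 + 0.1839×246.38 + 0.2255×290.70 = 176.6443 per 100000.
District 3: 0.1088×12.93 + 0.1627×44.72 + 0.1151×92.61 + 0.2041×210.42 + 0.1839×300.51 + 0.2255×328.39 = 191.5873 per 100000.

District 3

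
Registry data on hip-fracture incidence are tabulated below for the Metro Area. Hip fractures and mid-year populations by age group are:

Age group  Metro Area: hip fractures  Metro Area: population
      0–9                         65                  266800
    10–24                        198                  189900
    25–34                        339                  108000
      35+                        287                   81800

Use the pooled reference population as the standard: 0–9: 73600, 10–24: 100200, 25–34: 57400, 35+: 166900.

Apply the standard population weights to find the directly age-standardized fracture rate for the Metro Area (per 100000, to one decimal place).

223.1

Age-specific rates per 100000 for the Metro Area: 24.36, 104.27, 313.89, 350.86.
Standard total = 398100; weights = 0.1849, 0.2517, 0.1442, 0.4192.
Standardized rate: 0.1849×24.36 + 0.2517×104.27 + 0.1442×313.89 + 0.4192×350.86 = 223.0986 per 100000.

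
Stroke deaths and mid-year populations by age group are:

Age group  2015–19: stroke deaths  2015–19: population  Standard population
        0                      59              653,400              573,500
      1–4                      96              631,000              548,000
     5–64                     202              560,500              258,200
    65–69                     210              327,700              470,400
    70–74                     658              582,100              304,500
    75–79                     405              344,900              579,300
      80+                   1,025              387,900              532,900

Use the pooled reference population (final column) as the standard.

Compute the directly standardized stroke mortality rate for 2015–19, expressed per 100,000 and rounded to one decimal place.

90.7

Age-specific rates per 100,000 for 2015–19: 9.03, 15.21, 36.04, 64.08, 113.04, 117.43, 264.24.
Standard total = 3,266,800; weights = 0.1756, 0.1677, 0.0790, 0.1440, 0.0932, 0.1773, 0.1631.
Standardized rate: 0.1756×9.03 + 0.1677×15.21 + 0.0790×36.04 + 0.1440×64.08 + 0.0932×113.04 + 0.1773×117.43 + 0.1631×264.24 = 90.6777 per 100,000.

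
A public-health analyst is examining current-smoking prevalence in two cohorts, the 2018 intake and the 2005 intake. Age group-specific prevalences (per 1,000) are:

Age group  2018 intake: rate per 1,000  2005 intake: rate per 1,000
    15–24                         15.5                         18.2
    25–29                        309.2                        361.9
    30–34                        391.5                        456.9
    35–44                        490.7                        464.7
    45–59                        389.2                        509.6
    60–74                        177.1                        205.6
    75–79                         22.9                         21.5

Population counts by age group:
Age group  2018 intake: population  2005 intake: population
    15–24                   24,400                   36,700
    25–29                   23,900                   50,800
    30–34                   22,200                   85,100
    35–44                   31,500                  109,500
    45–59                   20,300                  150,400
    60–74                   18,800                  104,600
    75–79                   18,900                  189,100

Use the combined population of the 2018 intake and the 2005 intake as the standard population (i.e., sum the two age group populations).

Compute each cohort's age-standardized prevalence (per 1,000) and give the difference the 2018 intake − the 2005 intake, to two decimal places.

Combined standard total = 886,200; weights = 0.0689, 0.0843, 0.1211, 0.1591, 0.1926, 0.1392, 0.2347.
The 2018 intake: 0.0689×15.5 + 0.0843×309.2 + 0.1211×391.5 + 0.1591×490.7 + 0.1926×389.2 + 0.1392×177.1 + 0.2347×22.9 = 257.6108 per 1,000.
The 2005 intake: 0.0689×18.2 + 0.0843×361.9 + 0.1211×456.9 + 0.1591×464.7 + 0.1926×509.6 + 0.1392×205.6 + 0.2347×21.5 = 292.8524 per 1,000.
Difference = 257.6108 − 292.8524 = -35.2415.

-35.24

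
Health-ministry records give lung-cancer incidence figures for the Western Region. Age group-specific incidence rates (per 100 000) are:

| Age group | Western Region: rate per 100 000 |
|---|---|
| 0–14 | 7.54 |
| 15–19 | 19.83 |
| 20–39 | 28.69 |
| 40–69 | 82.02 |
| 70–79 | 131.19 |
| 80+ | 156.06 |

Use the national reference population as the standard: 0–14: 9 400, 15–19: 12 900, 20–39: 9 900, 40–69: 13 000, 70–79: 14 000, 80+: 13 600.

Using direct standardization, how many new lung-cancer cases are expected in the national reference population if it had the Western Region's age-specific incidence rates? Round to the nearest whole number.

Expected new lung-cancer cases = Σ (standard pop × age-specific rate ÷ 100 000)
= 9 400×7.54/100 000 + 12 900×19.83/100 000 + 9 900×28.69/100 000 + 13 000×82.02/100 000 + 14 000×131.19/100 000 + 13 600×156.06/100 000
= 0.71 + 2.56 + 2.84 + 10.66 + 18.37 + 21.22 = 56.36.

56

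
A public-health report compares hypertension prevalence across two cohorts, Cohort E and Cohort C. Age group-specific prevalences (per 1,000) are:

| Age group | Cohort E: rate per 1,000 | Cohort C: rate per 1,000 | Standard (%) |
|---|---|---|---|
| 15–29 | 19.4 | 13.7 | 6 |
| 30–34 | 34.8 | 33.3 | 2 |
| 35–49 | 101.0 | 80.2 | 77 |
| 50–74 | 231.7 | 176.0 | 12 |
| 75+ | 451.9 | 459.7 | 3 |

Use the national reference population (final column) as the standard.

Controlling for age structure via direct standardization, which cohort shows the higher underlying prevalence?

Standard weights: 0.06, 0.02, 0.77, 0.12, 0.03.
Cohort E: 0.0600×19.4 + 0.0200×34.8 + 0.7700×101.0 + 0.1200×231.7 + 0.0300×451.9 = 120.9910 per 1,000.
Cohort C: 0.0600×13.7 + 0.0200×33.3 + 0.7700×80.2 + 0.1200×176.0 + 0.0300×459.7 = 98.1530 per 1,000.

Cohort E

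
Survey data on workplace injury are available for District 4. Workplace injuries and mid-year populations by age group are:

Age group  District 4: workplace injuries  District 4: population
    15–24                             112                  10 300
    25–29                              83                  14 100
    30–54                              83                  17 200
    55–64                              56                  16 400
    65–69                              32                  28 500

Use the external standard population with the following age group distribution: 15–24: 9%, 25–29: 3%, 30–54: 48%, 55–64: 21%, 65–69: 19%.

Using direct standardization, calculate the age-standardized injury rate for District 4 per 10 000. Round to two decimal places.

44.02

Age-specific rates per 10 000 for District 4: 108.74, 58.87, 48.26, 34.15, 11.23.
Standard weights: 0.09, 0.03, 0.48, 0.21, 0.19.
Standardized rate: 0.0900×108.74 + 0.0300×58.87 + 0.4800×48.26 + 0.2100×34.15 + 0.1900×11.23 = 44.0192 per 10 000.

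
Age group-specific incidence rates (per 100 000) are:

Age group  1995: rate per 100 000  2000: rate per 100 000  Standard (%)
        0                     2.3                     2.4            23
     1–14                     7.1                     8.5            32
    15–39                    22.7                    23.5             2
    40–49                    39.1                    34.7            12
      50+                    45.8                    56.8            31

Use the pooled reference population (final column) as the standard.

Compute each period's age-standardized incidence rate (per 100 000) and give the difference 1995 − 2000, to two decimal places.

Standard weights: 0.23, 0.32, 0.02, 0.12, 0.31.
1995: 0.2300×2.3 + 0.3200×7.1 + 0.0200×22.7 + 0.1200×39.1 + 0.3100×45.8 = 22.1450 per 100 000.
2000: 0.2300×2.4 + 0.3200×8.5 + 0.0200×23.5 + 0.1200×34.7 + 0.3100×56.8 = 25.5140 per 100 000.
Difference = 22.1450 − 25.5140 = -3.3690.

-3.37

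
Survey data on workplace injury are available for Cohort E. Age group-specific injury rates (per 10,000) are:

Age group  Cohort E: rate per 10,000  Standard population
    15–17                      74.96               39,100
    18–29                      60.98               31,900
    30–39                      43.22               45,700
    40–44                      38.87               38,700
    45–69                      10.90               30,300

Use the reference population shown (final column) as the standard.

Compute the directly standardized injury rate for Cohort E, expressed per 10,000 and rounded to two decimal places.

Standard total = 185,700; weights = 0.2106, 0.1718, 0.2461, 0.2084, 0.1632.
Standardized rate: 0.2106×74.96 + 0.1718×60.98 + 0.2461×43.22 + 0.2084×38.87 + 0.1632×10.90 = 46.7738 per 10,000.

46.77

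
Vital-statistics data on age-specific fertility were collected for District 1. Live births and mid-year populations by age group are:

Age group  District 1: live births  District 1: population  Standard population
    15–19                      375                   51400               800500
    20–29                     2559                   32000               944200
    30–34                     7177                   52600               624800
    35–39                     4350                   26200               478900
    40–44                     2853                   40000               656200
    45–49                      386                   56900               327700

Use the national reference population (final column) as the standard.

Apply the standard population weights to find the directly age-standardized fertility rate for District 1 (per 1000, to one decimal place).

77.0

Age-specific rates per 1000 for District 1: 7.296, 79.969, 136.445, 166.031, 71.325, 6.784.
Standard total = 3832300; weights = 0.2089, 0.2464, 0.1630, 0.1250, 0.1712, 0.0855.
Standardized rate: 0.2089×7.296 + 0.2464×79.969 + 0.1630×136.445 + 0.1250×166.031 + 0.1712×71.325 + 0.0855×6.784 = 77.0128 per 1000.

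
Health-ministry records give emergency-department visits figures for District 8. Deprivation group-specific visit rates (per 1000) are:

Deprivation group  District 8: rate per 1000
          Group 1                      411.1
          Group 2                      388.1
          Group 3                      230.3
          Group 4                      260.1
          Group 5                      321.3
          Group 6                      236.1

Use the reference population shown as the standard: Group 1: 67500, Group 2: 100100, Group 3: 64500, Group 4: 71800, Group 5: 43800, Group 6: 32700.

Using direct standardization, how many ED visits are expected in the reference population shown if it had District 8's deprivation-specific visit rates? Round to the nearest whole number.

121921

Expected ED visits = Σ (standard pop × deprivation-specific rate ÷ 1000)
= 67500×411.1/1000 + 100100×388.1/1000 + 64500×230.3/1000 + 71800×260.1/1000 + 43800×321.3/1000 + 32700×236.1/1000
= 27749.25 + 38848.81 + 14854.35 + 18675.18 + 14072.94 + 7720.47 = 121921.00.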